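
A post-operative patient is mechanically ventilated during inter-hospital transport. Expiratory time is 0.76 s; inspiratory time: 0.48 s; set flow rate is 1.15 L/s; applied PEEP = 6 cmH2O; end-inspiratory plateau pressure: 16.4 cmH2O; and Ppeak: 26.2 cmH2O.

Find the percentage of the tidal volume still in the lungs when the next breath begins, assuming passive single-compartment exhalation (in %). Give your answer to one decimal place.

Vt = flow × Ti = 1.15 L/s × 0.48 s × 1000 mL/L = 552.0 mL.
R = (PIP − Pplat)/V̇ = (26.2 − 16.4) / 1.15 = 9.8/1.15 = 8.522 cmH2O·s/L.
C = Vt/(Pplat − PEEP) = 552.0 / (16.4 − 6) = 552.0/10.4 = 53.077 mL/cmH2O.
τ = R × C = 8.522 × 0.05308 L/cmH2O = 0.4523 s.
Fraction remaining at end-expiration = e^(−Te/τ) = e^(−0.76/0.4523) = 0.1863 → 18.63%.

18.6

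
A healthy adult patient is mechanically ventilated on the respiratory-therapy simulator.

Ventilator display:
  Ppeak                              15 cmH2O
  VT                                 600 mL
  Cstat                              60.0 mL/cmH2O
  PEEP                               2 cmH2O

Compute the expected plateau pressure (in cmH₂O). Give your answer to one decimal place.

12.0

Pplat = PEEP + Vt / Cstat = 2 + 600 / 60.0 = 2 + 10.0 = 12.0 cmH2O.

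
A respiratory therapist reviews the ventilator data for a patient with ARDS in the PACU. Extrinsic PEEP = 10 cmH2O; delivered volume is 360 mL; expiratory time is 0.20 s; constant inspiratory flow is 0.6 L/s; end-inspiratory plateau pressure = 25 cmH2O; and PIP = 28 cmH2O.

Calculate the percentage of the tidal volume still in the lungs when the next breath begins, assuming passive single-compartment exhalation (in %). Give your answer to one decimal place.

R = (PIP − Pplat)/V̇ = (28 − 25) / 0.6 = 3.0/0.6 = 5.0 cmH2O·s/L.
C = Vt/(Pplat − PEEP) = 360.0 / (25 − 10) = 360.0/15.0 = 24.0 mL/cmH2O.
τ = R × C = 5.0 × 0.024 L/cmH2O = 0.12 s.
Fraction remaining at end-expiration = e^(−Te/τ) = e^(−0.20/0.12) = 0.1889 → 18.89%.

18.9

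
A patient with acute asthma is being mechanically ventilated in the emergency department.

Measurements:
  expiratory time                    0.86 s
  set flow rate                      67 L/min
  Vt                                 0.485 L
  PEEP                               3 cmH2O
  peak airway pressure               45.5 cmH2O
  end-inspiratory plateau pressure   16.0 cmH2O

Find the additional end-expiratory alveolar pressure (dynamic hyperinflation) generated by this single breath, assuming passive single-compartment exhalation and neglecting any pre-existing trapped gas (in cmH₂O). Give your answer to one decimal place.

5.4

Flow: 67 L/min ÷ 60 = 1.1167 L/s.
R = (PIP − Pplat)/V̇ = (45.5 − 16.0) / 1.1167 = 29.5/1.1167 = 26.417 cmH2O·s/L.
C = Vt/(Pplat − PEEP) = 485.0 / (16.0 − 3) = 485.0/13.0 = 37.308 mL/cmH2O.
τ = R × C = 26.417 × 0.03731 L/cmH2O = 0.9856 s.
Fraction remaining = e^(−Te/τ) = e^(−0.86/0.9856) = 0.4179; trapped volume = 485.0 × 0.4179 = 202.68 mL.
Additional alveolar pressure from trapping ≈ V_trapped / C = 202.68 / 37.308 = 5.433 cmH2O.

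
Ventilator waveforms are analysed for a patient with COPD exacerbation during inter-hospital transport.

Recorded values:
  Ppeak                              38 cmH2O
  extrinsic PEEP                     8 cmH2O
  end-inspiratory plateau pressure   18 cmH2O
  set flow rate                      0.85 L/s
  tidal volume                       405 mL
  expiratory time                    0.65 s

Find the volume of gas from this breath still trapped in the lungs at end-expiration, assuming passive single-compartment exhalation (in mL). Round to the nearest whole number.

205

R = (PIP − Pplat)/V̇ = (38 − 18) / 0.85 = 20.0/0.85 = 23.529 cmH2O·s/L.
C = Vt/(Pplat − PEEP) = 405.0 / (18 − 8) = 405.0/10.0 = 40.5 mL/cmH2O.
τ = R × C = 23.529 × 0.0405 L/cmH2O = 0.9529 s.
Fraction remaining = e^(−Te/τ) = e^(−0.65/0.9529) = 0.5055.
Trapped volume = 405.0 × 0.5055 = 204.73 mL.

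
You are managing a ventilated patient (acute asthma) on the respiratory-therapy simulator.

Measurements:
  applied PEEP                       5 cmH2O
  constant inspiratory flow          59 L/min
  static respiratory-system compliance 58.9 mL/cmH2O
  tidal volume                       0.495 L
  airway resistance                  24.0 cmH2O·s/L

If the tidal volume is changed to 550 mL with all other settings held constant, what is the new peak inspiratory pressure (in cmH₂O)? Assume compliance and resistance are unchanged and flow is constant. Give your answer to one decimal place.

Flow: 59 L/min ÷ 60 = 0.9833 L/s.
PIP = Vt/C + R·V̇ + PEEP (constant-flow equation of motion).
Only the elastic term changes: ΔPIP = ΔVt / C = (550 − 495) / 58.9 = 0.9338 cmH2O.
Original PIP = 495/58.9 + 24.0×0.9833 + 5 = 37.003 cmH2O; new PIP = 37.003 + (0.9338) = 37.937 cmH2O.

37.9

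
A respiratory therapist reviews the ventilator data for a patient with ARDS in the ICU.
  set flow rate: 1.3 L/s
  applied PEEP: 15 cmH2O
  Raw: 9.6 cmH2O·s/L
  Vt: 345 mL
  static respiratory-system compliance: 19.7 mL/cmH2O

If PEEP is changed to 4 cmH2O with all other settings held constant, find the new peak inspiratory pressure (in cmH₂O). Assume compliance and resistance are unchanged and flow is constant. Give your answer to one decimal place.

34.0

PIP = Vt/C + R·V̇ + PEEP (constant-flow equation of motion).
Only the baseline term changes: ΔPIP = ΔPEEP = 4 − 15 = -11.0 cmH2O.
Original PIP = 345/19.7 + 9.6×1.3 + 15 = 44.993 cmH2O; new PIP = 44.993 + (-11.0) = 33.993 cmH2O.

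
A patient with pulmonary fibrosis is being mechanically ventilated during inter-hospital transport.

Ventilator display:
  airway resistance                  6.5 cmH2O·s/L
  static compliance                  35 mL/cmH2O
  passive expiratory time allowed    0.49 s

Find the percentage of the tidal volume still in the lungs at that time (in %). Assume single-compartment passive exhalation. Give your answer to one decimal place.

11.6

τ = R × C = 6.5 × 35 mL/cmH2O = 6.5 × 0.035 L/cmH2O = 0.2275 s.
Passive exhalation: V(t)/V₀ = e^(−t/τ) = e^(−0.49/0.2275) = 0.116.
Fraction remaining = 0.116 → 11.6%.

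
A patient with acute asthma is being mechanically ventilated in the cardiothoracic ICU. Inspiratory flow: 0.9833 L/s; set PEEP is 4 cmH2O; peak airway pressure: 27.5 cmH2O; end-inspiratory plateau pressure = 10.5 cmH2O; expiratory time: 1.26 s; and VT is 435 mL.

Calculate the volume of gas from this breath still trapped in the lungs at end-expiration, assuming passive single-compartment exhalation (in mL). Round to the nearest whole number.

R = (PIP − Pplat)/V̇ = (27.5 − 10.5) / 0.9833 = 17.0/0.9833 = 17.289 cmH2O·s/L.
C = Vt/(Pplat − PEEP) = 435.0 / (10.5 − 4) = 435.0/6.5 = 66.923 mL/cmH2O.
τ = R × C = 17.289 × 0.06692 L/cmH2O = 1.157 s.
Fraction remaining = e^(−Te/τ) = e^(−1.26/1.157) = 0.3365.
Trapped volume = 435.0 × 0.3365 = 146.38 mL.

146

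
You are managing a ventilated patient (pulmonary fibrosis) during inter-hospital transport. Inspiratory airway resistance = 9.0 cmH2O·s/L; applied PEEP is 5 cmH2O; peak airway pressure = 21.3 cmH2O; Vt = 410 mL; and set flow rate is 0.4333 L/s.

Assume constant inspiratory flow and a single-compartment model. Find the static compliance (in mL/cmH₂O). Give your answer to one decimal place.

33.1

Equation of motion (constant flow): PIP = Vt/C + R·V̇ + PEEP.
Vt/C = PIP − R·V̇ − PEEP = 21.3 − 9.0×0.4333 − 5 = 21.3 − 3.9 − 5 = 12.4 cmH2O.
C = Vt / 12.4 = 410 / 12.4 = 33.065 mL/cmH2O.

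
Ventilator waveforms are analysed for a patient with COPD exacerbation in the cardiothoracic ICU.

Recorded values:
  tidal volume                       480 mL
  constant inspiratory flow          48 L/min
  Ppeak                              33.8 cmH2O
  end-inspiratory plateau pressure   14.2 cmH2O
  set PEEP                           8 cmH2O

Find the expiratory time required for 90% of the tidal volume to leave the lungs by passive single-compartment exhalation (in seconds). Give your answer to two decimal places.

Flow: 48 L/min ÷ 60 = 0.8 L/s.
R = (PIP − Pplat)/V̇ = (33.8 − 14.2) / 0.8 = 19.6/0.8 = 24.5 cmH2O·s/L.
C = Vt/(Pplat − PEEP) = 480.0 / (14.2 − 8) = 480.0/6.2 = 77.419 mL/cmH2O.
τ = R × C = 24.5 × 0.07742 L/cmH2O = 1.897 s.
t = −τ·ln(1 − 0.90) = −1.897·ln(0.1) = 4.368 s.

4.37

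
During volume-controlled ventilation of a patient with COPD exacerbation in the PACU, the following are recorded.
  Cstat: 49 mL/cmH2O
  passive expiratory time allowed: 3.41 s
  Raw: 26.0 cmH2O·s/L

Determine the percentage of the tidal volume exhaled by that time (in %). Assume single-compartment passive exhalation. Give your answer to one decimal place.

93.1

τ = R × C = 26.0 × 49 mL/cmH2O = 26.0 × 0.049 L/cmH2O = 1.274 s.
Passive exhalation: V(t)/V₀ = e^(−t/τ) = e^(−3.41/1.274) = 0.0688.
Fraction exhaled = 1 − 0.0688 = 0.9312 → 93.12%.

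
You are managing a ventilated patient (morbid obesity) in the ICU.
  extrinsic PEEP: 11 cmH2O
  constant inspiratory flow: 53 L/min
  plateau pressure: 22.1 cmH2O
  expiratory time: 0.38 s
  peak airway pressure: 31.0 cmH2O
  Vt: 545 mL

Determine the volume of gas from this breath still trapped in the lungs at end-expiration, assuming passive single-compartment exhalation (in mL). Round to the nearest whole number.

Flow: 53 L/min ÷ 60 = 0.8833 L/s.
R = (PIP − Pplat)/V̇ = (31.0 − 22.1) / 0.8833 = 8.9/0.8833 = 10.076 cmH2O·s/L.
C = Vt/(Pplat − PEEP) = 545.0 / (22.1 − 11) = 545.0/11.1 = 49.099 mL/cmH2O.
τ = R × C = 10.076 × 0.0491 L/cmH2O = 0.4947 s.
Fraction remaining = e^(−Te/τ) = e^(−0.38/0.4947) = 0.4639.
Trapped volume = 545.0 × 0.4639 = 252.83 mL.

253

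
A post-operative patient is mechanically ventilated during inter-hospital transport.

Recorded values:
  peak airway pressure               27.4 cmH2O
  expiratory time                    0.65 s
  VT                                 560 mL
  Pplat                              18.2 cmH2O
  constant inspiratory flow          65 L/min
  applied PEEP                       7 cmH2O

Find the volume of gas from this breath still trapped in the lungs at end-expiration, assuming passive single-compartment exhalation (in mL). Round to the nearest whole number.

121

Flow: 65 L/min ÷ 60 = 1.0833 L/s.
R = (PIP − Pplat)/V̇ = (27.4 − 18.2) / 1.0833 = 9.2/1.0833 = 8.493 cmH2O·s/L.
C = Vt/(Pplat − PEEP) = 560.0 / (18.2 − 7) = 560.0/11.2 = 50.0 mL/cmH2O.
τ = R × C = 8.493 × 0.05 L/cmH2O = 0.4247 s.
Fraction remaining = e^(−Te/τ) = e^(−0.65/0.4247) = 0.2164.
Trapped volume = 560.0 × 0.2164 = 121.18 mL.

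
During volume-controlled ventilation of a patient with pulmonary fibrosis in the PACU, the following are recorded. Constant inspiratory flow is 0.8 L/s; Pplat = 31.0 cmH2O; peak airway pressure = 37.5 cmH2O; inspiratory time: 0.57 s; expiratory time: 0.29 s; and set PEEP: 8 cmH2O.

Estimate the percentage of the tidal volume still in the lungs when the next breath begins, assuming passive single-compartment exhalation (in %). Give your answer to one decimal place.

16.5

Vt = flow × Ti = 0.8 L/s × 0.57 s × 1000 mL/L = 456.0 mL.
R = (PIP − Pplat)/V̇ = (37.5 − 31.0) / 0.8 = 6.5/0.8 = 8.125 cmH2O·s/L.
C = Vt/(Pplat − PEEP) = 456.0 / (31.0 − 8) = 456.0/23.0 = 19.826 mL/cmH2O.
τ = R × C = 8.125 × 0.01983 L/cmH2O = 0.1611 s.
Fraction remaining at end-expiration = e^(−Te/τ) = e^(−0.29/0.1611) = 0.1653 → 16.53%.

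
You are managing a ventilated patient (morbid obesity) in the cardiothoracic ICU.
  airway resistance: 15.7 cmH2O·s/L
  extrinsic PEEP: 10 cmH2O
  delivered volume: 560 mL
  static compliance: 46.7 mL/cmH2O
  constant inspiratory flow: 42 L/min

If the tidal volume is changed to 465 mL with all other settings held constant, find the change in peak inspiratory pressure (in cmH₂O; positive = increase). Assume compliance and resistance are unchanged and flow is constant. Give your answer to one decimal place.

-2.0

PIP = Vt/C + R·V̇ + PEEP (constant-flow equation of motion).
Only the elastic term changes: ΔPIP = ΔVt / C = (465 − 560) / 46.7 = -2.034 cmH2O.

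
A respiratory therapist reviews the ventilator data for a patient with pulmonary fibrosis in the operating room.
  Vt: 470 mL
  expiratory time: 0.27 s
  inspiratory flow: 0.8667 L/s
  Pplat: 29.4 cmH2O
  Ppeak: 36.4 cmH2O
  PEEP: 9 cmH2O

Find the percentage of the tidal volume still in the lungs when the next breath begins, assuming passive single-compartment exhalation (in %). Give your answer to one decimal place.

23.4

R = (PIP − Pplat)/V̇ = (36.4 − 29.4) / 0.8667 = 7.0/0.8667 = 8.077 cmH2O·s/L.
C = Vt/(Pplat − PEEP) = 470.0 / (29.4 − 9) = 470.0/20.4 = 23.039 mL/cmH2O.
τ = R × C = 8.077 × 0.02304 L/cmH2O = 0.1861 s.
Fraction remaining at end-expiration = e^(−Te/τ) = e^(−0.27/0.1861) = 0.2344 → 23.44%.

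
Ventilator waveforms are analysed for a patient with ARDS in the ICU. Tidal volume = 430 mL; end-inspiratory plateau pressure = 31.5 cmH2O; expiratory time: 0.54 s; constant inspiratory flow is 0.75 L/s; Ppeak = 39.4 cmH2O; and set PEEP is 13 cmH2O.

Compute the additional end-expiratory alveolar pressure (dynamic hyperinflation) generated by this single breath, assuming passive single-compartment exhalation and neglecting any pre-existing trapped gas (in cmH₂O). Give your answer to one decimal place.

R = (PIP − Pplat)/V̇ = (39.4 − 31.5) / 0.75 = 7.9/0.75 = 10.533 cmH2O·s/L.
C = Vt/(Pplat − PEEP) = 430.0 / (31.5 − 13) = 430.0/18.5 = 23.243 mL/cmH2O.
τ = R × C = 10.533 × 0.02324 L/cmH2O = 0.2448 s.
Fraction remaining = e^(−Te/τ) = e^(−0.54/0.2448) = 0.1102; trapped volume = 430.0 × 0.1102 = 47.386 mL.
Additional alveolar pressure from trapping ≈ V_trapped / C = 47.386 / 23.243 = 2.039 cmH2O.

2.0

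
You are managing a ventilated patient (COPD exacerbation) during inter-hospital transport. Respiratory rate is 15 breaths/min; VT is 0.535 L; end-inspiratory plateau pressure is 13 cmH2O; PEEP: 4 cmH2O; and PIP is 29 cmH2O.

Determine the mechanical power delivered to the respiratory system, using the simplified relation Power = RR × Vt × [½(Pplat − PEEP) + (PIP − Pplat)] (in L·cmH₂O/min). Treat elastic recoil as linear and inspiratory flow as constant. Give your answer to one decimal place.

164.5

Per-breath work = Vt × [½(Pplat−PEEP) + (PIP−Pplat)] = 0.535 × [0.5×9.0 + 16.0] = 0.535 × 20.5 = 10.968 L·cmH2O.
Power = 15 × 10.968 = 164.52 L·cmH2O/min.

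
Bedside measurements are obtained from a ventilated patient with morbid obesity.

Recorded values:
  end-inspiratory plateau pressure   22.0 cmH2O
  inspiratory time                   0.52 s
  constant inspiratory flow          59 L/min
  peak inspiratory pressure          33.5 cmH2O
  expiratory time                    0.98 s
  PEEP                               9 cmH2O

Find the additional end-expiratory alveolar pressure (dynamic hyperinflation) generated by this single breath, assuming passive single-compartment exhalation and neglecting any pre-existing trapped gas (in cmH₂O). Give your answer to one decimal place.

Flow: 59 L/min ÷ 60 = 0.9833 L/s.
Vt = flow × Ti = 0.9833 L/s × 0.52 s × 1000 mL/L = 511.32 mL.
R = (PIP − Pplat)/V̇ = (33.5 − 22.0) / 0.9833 = 11.5/0.9833 = 11.695 cmH2O·s/L.
C = Vt/(Pplat − PEEP) = 511.32 / (22.0 − 9) = 511.32/13.0 = 39.332 mL/cmH2O.
τ = R × C = 11.695 × 0.03933 L/cmH2O = 0.46 s.
Fraction remaining = e^(−Te/τ) = e^(−0.98/0.46) = 0.1188; trapped volume = 511.32 × 0.1188 = 60.745 mL.
Additional alveolar pressure from trapping ≈ V_trapped / C = 60.745 / 39.332 = 1.544 cmH2O.

1.5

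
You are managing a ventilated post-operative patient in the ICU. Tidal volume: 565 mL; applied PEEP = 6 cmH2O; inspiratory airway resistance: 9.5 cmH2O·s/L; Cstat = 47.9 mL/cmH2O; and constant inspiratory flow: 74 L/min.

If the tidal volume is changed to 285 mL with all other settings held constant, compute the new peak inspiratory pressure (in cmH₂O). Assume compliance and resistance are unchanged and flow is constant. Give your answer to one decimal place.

Flow: 74 L/min ÷ 60 = 1.2333 L/s.
PIP = Vt/C + R·V̇ + PEEP (constant-flow equation of motion).
Only the elastic term changes: ΔPIP = ΔVt / C = (285 − 565) / 47.9 = -5.846 cmH2O.
Original PIP = 565/47.9 + 9.5×1.2333 + 6 = 29.512 cmH2O; new PIP = 29.512 + (-5.846) = 23.666 cmH2O.

23.7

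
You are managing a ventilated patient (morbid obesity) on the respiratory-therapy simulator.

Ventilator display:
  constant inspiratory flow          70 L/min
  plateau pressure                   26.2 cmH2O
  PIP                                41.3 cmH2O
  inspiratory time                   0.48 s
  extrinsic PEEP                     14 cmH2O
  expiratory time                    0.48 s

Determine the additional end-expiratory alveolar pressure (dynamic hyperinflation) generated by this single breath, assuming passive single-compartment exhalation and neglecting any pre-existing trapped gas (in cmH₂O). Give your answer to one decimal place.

Flow: 70 L/min ÷ 60 = 1.1667 L/s.
Vt = flow × Ti = 1.1667 L/s × 0.48 s × 1000 mL/L = 560.02 mL.
R = (PIP − Pplat)/V̇ = (41.3 − 26.2) / 1.1667 = 15.1/1.1667 = 12.942 cmH2O·s/L.
C = Vt/(Pplat − PEEP) = 560.02 / (26.2 − 14) = 560.02/12.2 = 45.903 mL/cmH2O.
τ = R × C = 12.942 × 0.0459 L/cmH2O = 0.594 s.
Fraction remaining = e^(−Te/τ) = e^(−0.48/0.594) = 0.4457; trapped volume = 560.02 × 0.4457 = 249.6 mL.
Additional alveolar pressure from trapping ≈ V_trapped / C = 249.6 / 45.903 = 5.438 cmH2O.

5.4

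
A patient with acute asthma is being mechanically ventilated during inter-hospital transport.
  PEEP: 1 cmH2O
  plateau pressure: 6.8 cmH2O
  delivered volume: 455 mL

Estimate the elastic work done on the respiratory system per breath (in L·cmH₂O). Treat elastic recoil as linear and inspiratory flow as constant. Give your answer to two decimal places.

Elastic work ≈ ½ × (Pplat − PEEP) × Vt = 0.5 × (6.8 − 1) × 0.455 L = 0.5 × 5.8 × 0.455 = 1.32 L·cmH2O.

1.32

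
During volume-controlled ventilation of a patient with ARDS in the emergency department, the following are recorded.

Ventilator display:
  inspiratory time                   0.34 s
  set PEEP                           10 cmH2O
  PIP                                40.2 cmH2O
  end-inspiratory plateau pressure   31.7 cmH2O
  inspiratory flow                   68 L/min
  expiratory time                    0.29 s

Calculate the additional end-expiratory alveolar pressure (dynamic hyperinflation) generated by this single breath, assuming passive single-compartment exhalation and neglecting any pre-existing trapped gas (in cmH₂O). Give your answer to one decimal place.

2.5

Flow: 68 L/min ÷ 60 = 1.1333 L/s.
Vt = flow × Ti = 1.1333 L/s × 0.34 s × 1000 mL/L = 385.32 mL.
R = (PIP − Pplat)/V̇ = (40.2 − 31.7) / 1.1333 = 8.5/1.1333 = 7.5 cmH2O·s/L.
C = Vt/(Pplat − PEEP) = 385.32 / (31.7 − 10) = 385.32/21.7 = 17.757 mL/cmH2O.
τ = R × C = 7.5 × 0.01776 L/cmH2O = 0.1332 s.
Fraction remaining = e^(−Te/τ) = e^(−0.29/0.1332) = 0.1134; trapped volume = 385.32 × 0.1134 = 43.695 mL.
Additional alveolar pressure from trapping ≈ V_trapped / C = 43.695 / 17.757 = 2.461 cmH2O.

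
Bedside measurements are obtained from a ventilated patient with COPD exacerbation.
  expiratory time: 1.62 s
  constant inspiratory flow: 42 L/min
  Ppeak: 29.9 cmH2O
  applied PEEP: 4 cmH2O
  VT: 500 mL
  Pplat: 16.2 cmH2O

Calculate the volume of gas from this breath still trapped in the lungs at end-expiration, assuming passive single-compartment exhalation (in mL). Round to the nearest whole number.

Flow: 42 L/min ÷ 60 = 0.7 L/s.
R = (PIP − Pplat)/V̇ = (29.9 − 16.2) / 0.7 = 13.7/0.7 = 19.571 cmH2O·s/L.
C = Vt/(Pplat − PEEP) = 500.0 / (16.2 − 4) = 500.0/12.2 = 40.984 mL/cmH2O.
τ = R × C = 19.571 × 0.04098 L/cmH2O = 0.802 s.
Fraction remaining = e^(−Te/τ) = e^(−1.62/0.802) = 0.1327.
Trapped volume = 500.0 × 0.1327 = 66.35 mL.

66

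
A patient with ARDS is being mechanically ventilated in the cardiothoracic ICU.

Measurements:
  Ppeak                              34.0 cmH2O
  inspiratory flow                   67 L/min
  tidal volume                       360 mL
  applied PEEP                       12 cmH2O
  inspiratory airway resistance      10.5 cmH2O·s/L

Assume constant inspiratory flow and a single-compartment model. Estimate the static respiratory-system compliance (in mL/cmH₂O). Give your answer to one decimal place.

35.0

Flow: 67 L/min ÷ 60 = 1.1167 L/s.
Equation of motion (constant flow): PIP = Vt/C + R·V̇ + PEEP.
Vt/C = PIP − R·V̇ − PEEP = 34.0 − 10.5×1.1167 − 12 = 34.0 − 11.725 − 12 = 10.275 cmH2O.
C = Vt / 10.275 = 360 / 10.275 = 35.036 mL/cmH2O.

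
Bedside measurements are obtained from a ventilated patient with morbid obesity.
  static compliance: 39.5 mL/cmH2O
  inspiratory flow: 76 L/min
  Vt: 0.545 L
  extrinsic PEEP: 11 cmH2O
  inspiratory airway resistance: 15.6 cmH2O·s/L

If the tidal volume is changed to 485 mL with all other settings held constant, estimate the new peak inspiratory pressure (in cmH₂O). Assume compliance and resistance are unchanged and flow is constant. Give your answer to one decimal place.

43.0

Flow: 76 L/min ÷ 60 = 1.2667 L/s.
PIP = Vt/C + R·V̇ + PEEP (constant-flow equation of motion).
Only the elastic term changes: ΔPIP = ΔVt / C = (485 − 545) / 39.5 = -1.519 cmH2O.
Original PIP = 545/39.5 + 15.6×1.2667 + 11 = 44.558 cmH2O; new PIP = 44.558 + (-1.519) = 43.039 cmH2O.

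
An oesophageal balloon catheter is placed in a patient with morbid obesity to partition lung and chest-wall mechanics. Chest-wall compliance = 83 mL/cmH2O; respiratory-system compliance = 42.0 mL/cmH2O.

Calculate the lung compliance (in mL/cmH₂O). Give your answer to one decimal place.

1/CL = 1/Crs − 1/Ccw.
1/CL = 1/42.0 − 1/83 = 0.01176.
CL = 85.034 mL/cmH2O.

85.0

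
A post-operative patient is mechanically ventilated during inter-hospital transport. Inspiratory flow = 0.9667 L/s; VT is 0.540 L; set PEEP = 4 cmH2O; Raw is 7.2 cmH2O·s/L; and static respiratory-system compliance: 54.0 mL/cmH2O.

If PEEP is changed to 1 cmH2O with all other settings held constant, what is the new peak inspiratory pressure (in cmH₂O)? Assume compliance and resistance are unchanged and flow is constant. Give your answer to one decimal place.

PIP = Vt/C + R·V̇ + PEEP (constant-flow equation of motion).
Only the baseline term changes: ΔPIP = ΔPEEP = 1 − 4 = -3.0 cmH2O.
Original PIP = 540/54.0 + 7.2×0.9667 + 4 = 20.96 cmH2O; new PIP = 20.96 + (-3.0) = 17.96 cmH2O.

18.0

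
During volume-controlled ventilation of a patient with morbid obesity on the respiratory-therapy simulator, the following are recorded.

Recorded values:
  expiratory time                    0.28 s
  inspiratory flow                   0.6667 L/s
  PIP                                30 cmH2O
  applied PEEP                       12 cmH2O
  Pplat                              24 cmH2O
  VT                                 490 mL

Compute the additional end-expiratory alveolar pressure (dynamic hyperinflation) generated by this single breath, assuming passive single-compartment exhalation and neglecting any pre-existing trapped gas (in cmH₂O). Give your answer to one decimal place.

R = (PIP − Pplat)/V̇ = (30 − 24) / 0.6667 = 6.0/0.6667 = 9.0 cmH2O·s/L.
C = Vt/(Pplat − PEEP) = 490.0 / (24 − 12) = 490.0/12.0 = 40.833 mL/cmH2O.
τ = R × C = 9.0 × 0.04083 L/cmH2O = 0.3675 s.
Fraction remaining = e^(−Te/τ) = e^(−0.28/0.3675) = 0.4668; trapped volume = 490.0 × 0.4668 = 228.73 mL.
Additional alveolar pressure from trapping ≈ V_trapped / C = 228.73 / 40.833 = 5.602 cmH2O.

5.6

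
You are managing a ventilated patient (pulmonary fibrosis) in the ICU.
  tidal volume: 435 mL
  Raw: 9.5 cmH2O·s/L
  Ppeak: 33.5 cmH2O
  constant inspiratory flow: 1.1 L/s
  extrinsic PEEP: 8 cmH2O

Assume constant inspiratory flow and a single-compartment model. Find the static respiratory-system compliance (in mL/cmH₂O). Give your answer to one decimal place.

28.9

Equation of motion (constant flow): PIP = Vt/C + R·V̇ + PEEP.
Vt/C = PIP − R·V̇ − PEEP = 33.5 − 9.5×1.1 − 8 = 33.5 − 10.45 − 8 = 15.05 cmH2O.
C = Vt / 15.05 = 435 / 15.05 = 28.904 mL/cmH2O.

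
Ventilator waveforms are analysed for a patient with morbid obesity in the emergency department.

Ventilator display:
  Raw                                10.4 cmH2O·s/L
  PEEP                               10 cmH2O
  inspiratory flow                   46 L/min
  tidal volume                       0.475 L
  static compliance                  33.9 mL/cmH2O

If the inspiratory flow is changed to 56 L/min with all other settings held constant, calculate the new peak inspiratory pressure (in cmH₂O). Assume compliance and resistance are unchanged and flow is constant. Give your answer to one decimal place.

33.7

Flow: 46 L/min ÷ 60 = 0.7667 L/s.
New flow: 56 L/min ÷ 60 = 0.9333 L/s.
PIP = Vt/C + R·V̇ + PEEP (constant-flow equation of motion).
Only the resistive term changes: ΔPIP = R × ΔV̇ = 10.4 × (0.9333 − 0.7667) = 10.4 × 0.1666 = 1.733 cmH2O.
Original PIP = 475/33.9 + 10.4×0.7667 + 10 = 31.985 cmH2O; new PIP = 31.985 + (1.733) = 33.718 cmH2O.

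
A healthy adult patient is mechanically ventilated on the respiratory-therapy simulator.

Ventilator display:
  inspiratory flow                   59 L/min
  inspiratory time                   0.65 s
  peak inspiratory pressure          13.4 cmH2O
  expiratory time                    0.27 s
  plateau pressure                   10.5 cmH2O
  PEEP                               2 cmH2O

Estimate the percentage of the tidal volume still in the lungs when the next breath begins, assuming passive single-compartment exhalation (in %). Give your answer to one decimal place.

29.6

Flow: 59 L/min ÷ 60 = 0.9833 L/s.
Vt = flow × Ti = 0.9833 L/s × 0.65 s × 1000 mL/L = 639.15 mL.
R = (PIP − Pplat)/V̇ = (13.4 − 10.5) / 0.9833 = 2.9/0.9833 = 2.949 cmH2O·s/L.
C = Vt/(Pplat − PEEP) = 639.15 / (10.5 − 2) = 639.15/8.5 = 75.194 mL/cmH2O.
τ = R × C = 2.949 × 0.07519 L/cmH2O = 0.2217 s.
Fraction remaining at end-expiration = e^(−Te/τ) = e^(−0.27/0.2217) = 0.2959 → 29.59%.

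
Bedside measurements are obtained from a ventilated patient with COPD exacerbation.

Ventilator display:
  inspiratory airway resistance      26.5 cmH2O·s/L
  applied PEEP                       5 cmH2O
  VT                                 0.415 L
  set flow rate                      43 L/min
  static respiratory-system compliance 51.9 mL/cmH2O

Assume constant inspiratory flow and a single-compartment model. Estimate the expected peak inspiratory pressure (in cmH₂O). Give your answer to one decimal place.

32.0

Flow: 43 L/min ÷ 60 = 0.7167 L/s.
Equation of motion (constant flow): PIP = Vt/C + R·V̇ + PEEP.
PIP = 415/51.9 + 26.5×0.7167 + 5 = 7.996 + 18.993 + 5 = 31.989 cmH2O.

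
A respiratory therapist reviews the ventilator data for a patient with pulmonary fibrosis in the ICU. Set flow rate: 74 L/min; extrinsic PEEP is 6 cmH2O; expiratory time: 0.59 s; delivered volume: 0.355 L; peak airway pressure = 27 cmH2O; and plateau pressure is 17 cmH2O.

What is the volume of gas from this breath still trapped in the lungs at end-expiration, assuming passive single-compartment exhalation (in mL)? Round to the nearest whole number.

Flow: 74 L/min ÷ 60 = 1.2333 L/s.
R = (PIP − Pplat)/V̇ = (27 − 17) / 1.2333 = 10.0/1.2333 = 8.108 cmH2O·s/L.
C = Vt/(Pplat − PEEP) = 355.0 / (17 − 6) = 355.0/11.0 = 32.273 mL/cmH2O.
τ = R × C = 8.108 × 0.03227 L/cmH2O = 0.2616 s.
Fraction remaining = e^(−Te/τ) = e^(−0.59/0.2616) = 0.1048.
Trapped volume = 355.0 × 0.1048 = 37.204 mL.

37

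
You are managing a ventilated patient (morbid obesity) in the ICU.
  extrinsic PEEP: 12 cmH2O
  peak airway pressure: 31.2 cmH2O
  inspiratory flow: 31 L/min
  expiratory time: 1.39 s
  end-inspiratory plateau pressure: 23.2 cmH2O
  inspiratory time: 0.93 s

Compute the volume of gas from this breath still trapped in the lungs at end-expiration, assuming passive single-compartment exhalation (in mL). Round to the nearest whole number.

Flow: 31 L/min ÷ 60 = 0.5167 L/s.
Vt = flow × Ti = 0.5167 L/s × 0.93 s × 1000 mL/L = 480.53 mL.
R = (PIP − Pplat)/V̇ = (31.2 − 23.2) / 0.5167 = 8.0/0.5167 = 15.483 cmH2O·s/L.
C = Vt/(Pplat − PEEP) = 480.53 / (23.2 − 12) = 480.53/11.2 = 42.904 mL/cmH2O.
τ = R × C = 15.483 × 0.0429 L/cmH2O = 0.6642 s.
Fraction remaining = e^(−Te/τ) = e^(−1.39/0.6642) = 0.1233.
Trapped volume = 480.53 × 0.1233 = 59.249 mL.

59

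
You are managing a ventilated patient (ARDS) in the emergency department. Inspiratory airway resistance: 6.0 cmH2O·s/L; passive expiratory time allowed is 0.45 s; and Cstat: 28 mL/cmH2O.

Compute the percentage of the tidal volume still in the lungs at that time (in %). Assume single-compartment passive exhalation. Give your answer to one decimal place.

6.9

τ = R × C = 6.0 × 28 mL/cmH2O = 6.0 × 0.028 L/cmH2O = 0.168 s.
Passive exhalation: V(t)/V₀ = e^(−t/τ) = e^(−0.45/0.168) = 0.06866.
Fraction remaining = 0.06866 → 6.866%.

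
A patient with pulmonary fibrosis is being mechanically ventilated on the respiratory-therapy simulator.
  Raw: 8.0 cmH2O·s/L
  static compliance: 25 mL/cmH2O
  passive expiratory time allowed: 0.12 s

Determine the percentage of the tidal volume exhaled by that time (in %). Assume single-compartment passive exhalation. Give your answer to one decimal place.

τ = R × C = 8.0 × 25 mL/cmH2O = 8.0 × 0.025 L/cmH2O = 0.2 s.
Passive exhalation: V(t)/V₀ = e^(−t/τ) = e^(−0.12/0.2) = 0.5488.
Fraction exhaled = 1 − 0.5488 = 0.4512 → 45.12%.

45.1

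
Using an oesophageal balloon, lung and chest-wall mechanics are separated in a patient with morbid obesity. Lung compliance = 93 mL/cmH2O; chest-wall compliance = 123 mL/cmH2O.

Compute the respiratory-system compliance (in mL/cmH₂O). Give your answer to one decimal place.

Lung and chest wall are elastances in series: 1/Crs = 1/CL + 1/Ccw.
1/Crs = 1/93 + 1/123 = 0.01888.
Crs = 52.966 mL/cmH2O.

53.0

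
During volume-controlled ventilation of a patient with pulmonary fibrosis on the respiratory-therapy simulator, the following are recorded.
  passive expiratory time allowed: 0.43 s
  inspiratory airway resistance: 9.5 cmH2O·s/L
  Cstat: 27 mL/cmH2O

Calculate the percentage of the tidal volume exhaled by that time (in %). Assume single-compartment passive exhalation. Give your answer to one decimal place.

81.3

τ = R × C = 9.5 × 27 mL/cmH2O = 9.5 × 0.027 L/cmH2O = 0.2565 s.
Passive exhalation: V(t)/V₀ = e^(−t/τ) = e^(−0.43/0.2565) = 0.187.
Fraction exhaled = 1 − 0.187 = 0.813 → 81.3%.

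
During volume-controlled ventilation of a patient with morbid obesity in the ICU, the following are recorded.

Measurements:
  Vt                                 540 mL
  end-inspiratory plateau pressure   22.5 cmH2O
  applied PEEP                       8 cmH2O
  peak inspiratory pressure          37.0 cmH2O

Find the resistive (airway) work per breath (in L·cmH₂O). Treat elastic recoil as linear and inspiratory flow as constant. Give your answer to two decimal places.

7.83

With constant inspiratory flow the resistive pressure is constant at PIP − Pplat = 37.0 − 22.5 = 14.5 cmH2O, so resistive work = 14.5 × 0.540 = 7.83 L·cmH2O.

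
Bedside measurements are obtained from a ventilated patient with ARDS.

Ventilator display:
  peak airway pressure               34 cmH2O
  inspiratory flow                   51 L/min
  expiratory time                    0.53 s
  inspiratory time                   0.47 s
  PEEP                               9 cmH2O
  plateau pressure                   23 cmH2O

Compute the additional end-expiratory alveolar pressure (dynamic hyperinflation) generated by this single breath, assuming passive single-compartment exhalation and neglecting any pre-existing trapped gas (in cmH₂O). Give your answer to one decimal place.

3.3

Flow: 51 L/min ÷ 60 = 0.85 L/s.
Vt = flow × Ti = 0.85 L/s × 0.47 s × 1000 mL/L = 399.5 mL.
R = (PIP − Pplat)/V̇ = (34 − 23) / 0.85 = 11.0/0.85 = 12.941 cmH2O·s/L.
C = Vt/(Pplat − PEEP) = 399.5 / (23 − 9) = 399.5/14.0 = 28.536 mL/cmH2O.
τ = R × C = 12.941 × 0.02854 L/cmH2O = 0.3693 s.
Fraction remaining = e^(−Te/τ) = e^(−0.53/0.3693) = 0.2381; trapped volume = 399.5 × 0.2381 = 95.121 mL.
Additional alveolar pressure from trapping ≈ V_trapped / C = 95.121 / 28.536 = 3.333 cmH2O.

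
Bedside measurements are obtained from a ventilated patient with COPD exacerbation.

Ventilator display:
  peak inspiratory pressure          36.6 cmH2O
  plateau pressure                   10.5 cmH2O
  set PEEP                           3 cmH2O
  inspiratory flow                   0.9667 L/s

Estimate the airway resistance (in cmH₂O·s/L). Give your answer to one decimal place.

Raw = (PIP − Pplat) / flow = (36.6 − 10.5) / 0.9667 = 26.1 / 0.9667 = 26.999 cmH2O·s/L.

27.0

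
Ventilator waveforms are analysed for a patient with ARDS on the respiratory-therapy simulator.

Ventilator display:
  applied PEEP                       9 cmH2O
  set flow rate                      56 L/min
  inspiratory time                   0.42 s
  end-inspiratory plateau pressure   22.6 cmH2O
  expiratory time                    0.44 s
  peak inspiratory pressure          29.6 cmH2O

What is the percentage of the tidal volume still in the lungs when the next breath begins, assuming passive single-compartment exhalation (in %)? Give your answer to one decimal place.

Flow: 56 L/min ÷ 60 = 0.9333 L/s.
Vt = flow × Ti = 0.9333 L/s × 0.42 s × 1000 mL/L = 391.99 mL.
R = (PIP − Pplat)/V̇ = (29.6 − 22.6) / 0.9333 = 7.0/0.9333 = 7.5 cmH2O·s/L.
C = Vt/(Pplat − PEEP) = 391.99 / (22.6 − 9) = 391.99/13.6 = 28.823 mL/cmH2O.
τ = R × C = 7.5 × 0.02882 L/cmH2O = 0.2162 s.
Fraction remaining at end-expiration = e^(−Te/τ) = e^(−0.44/0.2162) = 0.1307 → 13.07%.

13.1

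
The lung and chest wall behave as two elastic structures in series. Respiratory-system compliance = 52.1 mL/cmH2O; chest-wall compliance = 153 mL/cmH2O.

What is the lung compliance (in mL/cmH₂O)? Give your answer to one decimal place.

1/CL = 1/Crs − 1/Ccw.
1/CL = 1/52.1 − 1/153 = 0.01266.
CL = 78.989 mL/cmH2O.

79.0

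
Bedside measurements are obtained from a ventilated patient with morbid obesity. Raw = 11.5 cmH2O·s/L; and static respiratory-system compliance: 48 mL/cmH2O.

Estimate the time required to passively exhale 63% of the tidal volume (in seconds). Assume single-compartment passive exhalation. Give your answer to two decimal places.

τ = R × C = 11.5 × 48 mL/cmH2O = 11.5 × 0.048 L/cmH2O = 0.552 s.
Exhaled fraction f = 1 − e^(−t/τ) → t = −τ·ln(1 − f) = −0.552·ln(0.37) = 0.5488 s.

0.55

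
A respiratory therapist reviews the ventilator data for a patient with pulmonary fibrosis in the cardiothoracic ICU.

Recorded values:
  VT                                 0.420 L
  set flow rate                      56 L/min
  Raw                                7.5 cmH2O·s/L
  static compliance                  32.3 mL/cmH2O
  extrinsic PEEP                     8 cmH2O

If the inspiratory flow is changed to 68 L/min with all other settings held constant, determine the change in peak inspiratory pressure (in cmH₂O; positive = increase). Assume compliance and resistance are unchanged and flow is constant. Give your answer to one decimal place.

1.5

Flow: 56 L/min ÷ 60 = 0.9333 L/s.
New flow: 68 L/min ÷ 60 = 1.1333 L/s.
PIP = Vt/C + R·V̇ + PEEP (constant-flow equation of motion).
Only the resistive term changes: ΔPIP = R × ΔV̇ = 7.5 × (1.1333 − 0.9333) = 7.5 × 0.2 = 1.5 cmH2O.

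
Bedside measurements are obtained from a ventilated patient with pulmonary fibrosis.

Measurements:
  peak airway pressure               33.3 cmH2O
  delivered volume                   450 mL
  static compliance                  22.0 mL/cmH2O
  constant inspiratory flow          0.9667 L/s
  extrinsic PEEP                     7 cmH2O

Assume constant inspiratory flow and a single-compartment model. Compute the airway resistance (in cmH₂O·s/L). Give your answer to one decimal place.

Equation of motion (constant flow): PIP = Vt/C + R·V̇ + PEEP.
R·V̇ = PIP − Vt/C − PEEP = 33.3 − 450/22.0 − 7 = 33.3 − 20.455 − 7 = 5.845 cmH2O.
R = 5.845 / 0.9667 = 6.046 cmH2O·s/L.

6.0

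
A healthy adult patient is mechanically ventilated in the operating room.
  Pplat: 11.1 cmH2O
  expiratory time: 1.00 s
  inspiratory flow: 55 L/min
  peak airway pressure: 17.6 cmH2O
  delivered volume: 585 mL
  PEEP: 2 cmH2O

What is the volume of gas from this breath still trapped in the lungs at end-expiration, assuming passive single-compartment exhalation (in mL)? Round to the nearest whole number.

65

Flow: 55 L/min ÷ 60 = 0.9167 L/s.
R = (PIP − Pplat)/V̇ = (17.6 − 11.1) / 0.9167 = 6.5/0.9167 = 7.091 cmH2O·s/L.
C = Vt/(Pplat − PEEP) = 585.0 / (11.1 − 2) = 585.0/9.1 = 64.286 mL/cmH2O.
τ = R × C = 7.091 × 0.06429 L/cmH2O = 0.4559 s.
Fraction remaining = e^(−Te/τ) = e^(−1.00/0.4559) = 0.1115.
Trapped volume = 585.0 × 0.1115 = 65.228 mL.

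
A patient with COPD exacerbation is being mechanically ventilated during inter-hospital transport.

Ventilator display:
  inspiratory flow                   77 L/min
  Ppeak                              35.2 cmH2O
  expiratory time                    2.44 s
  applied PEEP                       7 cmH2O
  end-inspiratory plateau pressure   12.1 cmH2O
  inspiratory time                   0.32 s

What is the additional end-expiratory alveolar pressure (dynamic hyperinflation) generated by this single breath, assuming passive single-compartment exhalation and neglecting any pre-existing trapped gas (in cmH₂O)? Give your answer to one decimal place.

0.9

Flow: 77 L/min ÷ 60 = 1.2833 L/s.
Vt = flow × Ti = 1.2833 L/s × 0.32 s × 1000 mL/L = 410.66 mL.
R = (PIP − Pplat)/V̇ = (35.2 − 12.1) / 1.2833 = 23.1/1.2833 = 18.0 cmH2O·s/L.
C = Vt/(Pplat − PEEP) = 410.66 / (12.1 − 7) = 410.66/5.1 = 80.522 mL/cmH2O.
τ = R × C = 18.0 × 0.08052 L/cmH2O = 1.449 s.
Fraction remaining = e^(−Te/τ) = e^(−2.44/1.449) = 0.1856; trapped volume = 410.66 × 0.1856 = 76.218 mL.
Additional alveolar pressure from trapping ≈ V_trapped / C = 76.218 / 80.522 = 0.9465 cmH2O.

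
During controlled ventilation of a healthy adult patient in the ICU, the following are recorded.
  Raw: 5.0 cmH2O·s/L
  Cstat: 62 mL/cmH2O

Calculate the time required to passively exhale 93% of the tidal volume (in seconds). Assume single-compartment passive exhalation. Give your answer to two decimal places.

0.82

τ = R × C = 5.0 × 62 mL/cmH2O = 5.0 × 0.062 L/cmH2O = 0.31 s.
Exhaled fraction f = 1 − e^(−t/τ) → t = −τ·ln(1 − f) = −0.31·ln(0.07) = 0.8244 s.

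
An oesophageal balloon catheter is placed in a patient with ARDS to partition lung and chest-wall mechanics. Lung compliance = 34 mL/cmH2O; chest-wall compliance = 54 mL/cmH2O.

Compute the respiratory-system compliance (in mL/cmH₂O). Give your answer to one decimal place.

20.9

Lung and chest wall are elastances in series: 1/Crs = 1/CL + 1/Ccw.
1/Crs = 1/34 + 1/54 = 0.04793.
Crs = 20.864 mL/cmH2O.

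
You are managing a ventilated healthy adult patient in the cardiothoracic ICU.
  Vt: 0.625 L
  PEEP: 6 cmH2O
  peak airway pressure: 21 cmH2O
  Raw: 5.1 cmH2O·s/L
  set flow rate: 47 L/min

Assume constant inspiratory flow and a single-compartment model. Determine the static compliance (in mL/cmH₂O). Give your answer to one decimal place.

Flow: 47 L/min ÷ 60 = 0.7833 L/s.
Equation of motion (constant flow): PIP = Vt/C + R·V̇ + PEEP.
Vt/C = PIP − R·V̇ − PEEP = 21 − 5.1×0.7833 − 6 = 21 − 3.995 − 6 = 11.005 cmH2O.
C = Vt / 11.005 = 625 / 11.005 = 56.792 mL/cmH2O.

56.8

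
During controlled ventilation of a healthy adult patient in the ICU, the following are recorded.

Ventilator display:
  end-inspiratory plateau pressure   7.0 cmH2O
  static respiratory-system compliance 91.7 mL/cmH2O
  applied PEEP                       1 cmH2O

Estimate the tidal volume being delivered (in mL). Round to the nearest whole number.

550

Vt = Cstat × (Pplat − PEEP) = 91.7 × (7.0 − 1) = 91.7 × 6.0 = 550.2 mL.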